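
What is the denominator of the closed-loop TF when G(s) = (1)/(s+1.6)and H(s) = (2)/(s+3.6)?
Characteristic poly = G_den * H_den + G_num * H_num = (s^2 + 5.2*s + 5.76) + (2) = s^2 + 5.2*s + 7.76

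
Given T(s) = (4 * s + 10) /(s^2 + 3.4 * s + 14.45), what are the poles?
Set denominator = 0: s^2 + 3.4*s + 14.45 = 0 → Poles: -1.7 + 3.4j, -1.7 - 3.4j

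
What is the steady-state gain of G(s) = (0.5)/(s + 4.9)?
DC gain = G(0) = num(0)/den(0) = 0.5/4.9 = 0.102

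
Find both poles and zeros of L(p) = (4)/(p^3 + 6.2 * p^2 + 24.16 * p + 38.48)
Set denominator = 0: p^3 + 6.2*p^2 + 24.16*p + 38.48 = (p + 2.6)(p^2 + 3.6*p + 14.8) = 0 → Poles: -1.8 + 3.4j, -1.8 - 3.4j, -2.6
Numerator is a nonzero constant (4) → Zeros: none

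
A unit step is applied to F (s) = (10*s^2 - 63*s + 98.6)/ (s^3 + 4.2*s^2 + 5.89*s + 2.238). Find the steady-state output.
FVT: lim_{t→∞} y(t) = lim_{s→0} s*Y(s) where Y(s) = F(s)/s.
= lim_{s→0} F(s) = F(0) = num(0)/den(0) = 98.6/2.238 = 44.06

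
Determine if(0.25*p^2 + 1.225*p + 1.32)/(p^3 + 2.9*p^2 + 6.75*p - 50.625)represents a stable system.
Denominator: p^3 + 2.9*p^2 + 6.75*p - 50.625 = (p - 2.5)(p^2 + 5.4*p + 20.25). Poles: -2.7 + 3.6j, -2.7 - 3.6j, 2.5. All Re(p)<0: No (unstable)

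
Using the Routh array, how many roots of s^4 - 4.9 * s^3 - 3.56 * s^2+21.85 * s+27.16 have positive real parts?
Routh array:
s^4: [1, -3.56, 27.16]; s^3: [-4.9, 21.85]; s^2: [0.899184, 27.16]; s^1: [169.855]; s^0: [27.16]
First column: [1, -4.9, 0.899184, 169.855, 27.16]. Sign changes = RHP roots = 2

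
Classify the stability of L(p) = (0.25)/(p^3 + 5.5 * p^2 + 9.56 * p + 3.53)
Denominator: p^3 + 5.5*p^2 + 9.56*p + 3.53 = (p + 0.5)(p^2 + 5*p + 7.06). Poles: -0.5, -2.5 + 0.9j, -2.5 - 0.9j. Stable (all poles in LHP)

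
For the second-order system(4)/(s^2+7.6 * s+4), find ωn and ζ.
Standard form: ωn²/(s²+2ζωn·s+ωn²).
const=4=ωn² → ωn=2, s coeff=7.6=2ζωn → ζ=1.9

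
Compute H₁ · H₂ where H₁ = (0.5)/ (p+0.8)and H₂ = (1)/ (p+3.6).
Series: H = H₁ · H₂ = (n₁·n₂)/(d₁·d₂).
Num: n₁·n₂ = 0.5. Den: d₁·d₂ = p^2 + 4.4*p + 2.88.
H(p) = (0.5)/(p^2 + 4.4*p + 2.88)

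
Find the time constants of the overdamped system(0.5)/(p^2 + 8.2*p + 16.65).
Overdamped: real poles at -4.5, -3.7. τ = -1/pole → τ₁ = 0.2222, τ₂ = 0.2703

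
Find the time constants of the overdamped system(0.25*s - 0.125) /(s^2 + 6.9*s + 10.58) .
Overdamped: real poles at -4.6, -2.3. τ = -1/pole → τ₁ = 0.2174, τ₂ = 0.4348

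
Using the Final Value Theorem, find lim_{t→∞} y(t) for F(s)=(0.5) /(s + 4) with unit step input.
FVT: lim_{t→∞} y(t) = lim_{s→0} s*Y(s) where Y(s) = F(s)/s.
= lim_{s→0} F(s) = F(0) = num(0)/den(0) = 0.5/4 = 0.125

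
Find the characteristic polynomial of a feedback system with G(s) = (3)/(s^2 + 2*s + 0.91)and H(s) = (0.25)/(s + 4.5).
Characteristic poly = G_den * H_den + G_num * H_num = (s^3 + 6.5*s^2 + 9.91*s + 4.095) + (0.75) = s^3 + 6.5*s^2 + 9.91*s + 4.845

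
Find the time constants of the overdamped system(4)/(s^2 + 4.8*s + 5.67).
Overdamped: real poles at -2.7, -2.1. τ = -1/pole → τ₁ = 0.3704, τ₂ = 0.4762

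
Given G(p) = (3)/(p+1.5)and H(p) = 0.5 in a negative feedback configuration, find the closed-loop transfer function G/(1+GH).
Closed-loop T = G/(1+GH).
Numerator: G_num * H_den = 3.
Denominator: G_den * H_den + G_num * H_num = (p + 1.5) + (1.5) = p + 3.
T(p) = (3)/(p + 3)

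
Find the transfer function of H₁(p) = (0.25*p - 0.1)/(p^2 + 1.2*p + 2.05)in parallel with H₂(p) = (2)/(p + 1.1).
Parallel: H = H₁ + H₂ = (n₁·d₂ + n₂·d₁)/(d₁·d₂).
n₁·d₂ = 0.25*p^2 + 0.175*p - 0.11. n₂·d₁ = 2*p^2 + 2.4*p + 4.1. Sum = 2.25*p^2 + 2.575*p + 3.99. d₁·d₂ = p^3 + 2.3*p^2 + 3.37*p + 2.255.
H(p) = (2.25*p^2 + 2.575*p + 3.99)/(p^3 + 2.3*p^2 + 3.37*p + 2.255)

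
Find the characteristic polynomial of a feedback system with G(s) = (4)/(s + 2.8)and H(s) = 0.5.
Characteristic poly = G_den * H_den + G_num * H_num = (s + 2.8) + (2) = s + 4.8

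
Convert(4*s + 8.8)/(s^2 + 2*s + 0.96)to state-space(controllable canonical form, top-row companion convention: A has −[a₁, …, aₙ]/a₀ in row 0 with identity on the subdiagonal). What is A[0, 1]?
Reachable canonical form for den = s^2 + 2*s + 0.96: top row of A = -[a₁,a₂,...,aₙ]/a₀, ones on the subdiagonal, zeros elsewhere.
A = [[-2, -0.96], [1, 0]].
A[0,1] = -0.96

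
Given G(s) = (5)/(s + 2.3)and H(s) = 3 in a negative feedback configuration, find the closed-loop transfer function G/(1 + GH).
Closed-loop T = G/(1+GH).
Numerator: G_num * H_den = 5.
Denominator: G_den * H_den + G_num * H_num = (s + 2.3) + (15) = s + 17.3.
T(s) = (5)/(s + 17.3)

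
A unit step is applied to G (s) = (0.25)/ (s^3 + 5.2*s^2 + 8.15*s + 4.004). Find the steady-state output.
FVT: lim_{t→∞} y(t) = lim_{s→0} s*Y(s) where Y(s) = G(s)/s.
= lim_{s→0} G(s) = G(0) = num(0)/den(0) = 0.25/4.004 = 0.06244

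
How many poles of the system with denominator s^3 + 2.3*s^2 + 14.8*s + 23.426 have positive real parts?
s^3 + 2.3*s^2 + 14.8*s + 23.426 = (s + 1.7)(s^2 + 0.6*s + 13.78). Poles: -0.3 + 3.7j, -0.3 - 3.7j, -1.7. RHP poles (Re>0): 0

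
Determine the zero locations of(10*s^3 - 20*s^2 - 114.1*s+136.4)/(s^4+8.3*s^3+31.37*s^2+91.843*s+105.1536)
Set numerator = 0: 10*s^3 - 20*s^2 - 114.1*s + 136.4 = 10*(s - 4)(s - 1.1)(s + 3.1) = 0 → Zeros: -3.1, 1.1, 4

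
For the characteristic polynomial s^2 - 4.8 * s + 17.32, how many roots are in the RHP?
Poles: 2.4 + 3.4j, 2.4 - 3.4j. RHP poles (Re>0): 2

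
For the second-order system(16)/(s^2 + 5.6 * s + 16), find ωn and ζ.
Standard form: ωn²/(s²+2ζωn·s+ωn²).
const=16=ωn² → ωn=4, s coeff=5.6=2ζωn → ζ=0.7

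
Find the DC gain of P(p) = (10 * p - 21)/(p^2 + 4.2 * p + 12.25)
DC gain = P(0) = num(0)/den(0) = -21/12.25 = -1.714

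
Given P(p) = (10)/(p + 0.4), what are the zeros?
Numerator is a nonzero constant (10) → Zeros: none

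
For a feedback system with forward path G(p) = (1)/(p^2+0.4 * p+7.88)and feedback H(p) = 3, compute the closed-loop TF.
Closed-loop T = G/(1+GH).
Numerator: G_num * H_den = 1.
Denominator: G_den * H_den + G_num * H_num = (p^2 + 0.4*p + 7.88) + (3) = p^2 + 0.4*p + 10.88.
T(p) = (1)/(p^2 + 0.4*p + 10.88)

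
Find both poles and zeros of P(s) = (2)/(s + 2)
Set denominator = 0: s + 2 = 0 → Poles: -2
Numerator is a nonzero constant (2) → Zeros: none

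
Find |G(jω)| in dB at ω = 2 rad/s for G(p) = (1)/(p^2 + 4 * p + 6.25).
Substitute p = j*2: G(j2) = 0.0325792 - 0.115837j.
|G(j2)| = sqrt(Re² + Im²) = 0.1203.
20*log₁₀(0.1203) = -18.39 dB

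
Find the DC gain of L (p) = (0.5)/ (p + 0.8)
DC gain = L(0) = num(0)/den(0) = 0.5/0.8 = 0.625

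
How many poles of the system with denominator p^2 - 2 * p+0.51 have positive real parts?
p^2 - 2*p + 0.51 = (p - 0.3)(p - 1.7). Poles: 0.3, 1.7. RHP poles (Re>0): 2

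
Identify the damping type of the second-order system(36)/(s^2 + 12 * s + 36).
Standard form: ωn²/(s²+2ζωn·s+ωn²) gives ωn=6, ζ=1.
Critically damped (ζ = 1)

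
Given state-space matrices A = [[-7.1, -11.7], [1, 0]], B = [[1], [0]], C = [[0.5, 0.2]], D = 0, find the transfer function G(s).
G(s) = C(sI - A)⁻¹B + D.
Characteristic polynomial det(sI - A) = s^2 + 7.1*s + 11.7.
Numerator from C·adj(sI-A)·B + D·det(sI-A) = 0.5*s + 0.2.
G(s) = (0.5*s + 0.2)/(s^2 + 7.1*s + 11.7)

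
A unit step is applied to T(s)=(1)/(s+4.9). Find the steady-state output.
FVT: lim_{t→∞} y(t) = lim_{s→0} s*Y(s) where Y(s) = T(s)/s.
= lim_{s→0} T(s) = T(0) = num(0)/den(0) = 1/4.9 = 0.2041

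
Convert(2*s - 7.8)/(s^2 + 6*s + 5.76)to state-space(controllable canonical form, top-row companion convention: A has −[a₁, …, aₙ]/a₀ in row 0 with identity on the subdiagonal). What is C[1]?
Reachable canonical form: C = numerator coefficients (right-aligned, zero-padded to length n).
num = 2*s - 7.8, C = [[2, -7.8]].
C[1] = -7.8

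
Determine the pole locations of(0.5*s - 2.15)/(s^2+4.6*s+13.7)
Set denominator = 0: s^2 + 4.6*s + 13.7 = 0 → Poles: -2.3 + 2.9j, -2.3 - 2.9j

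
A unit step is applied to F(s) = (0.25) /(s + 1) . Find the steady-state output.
FVT: lim_{t→∞} y(t) = lim_{s→0} s*Y(s) where Y(s) = F(s)/s.
= lim_{s→0} F(s) = F(0) = num(0)/den(0) = 0.25/1 = 0.25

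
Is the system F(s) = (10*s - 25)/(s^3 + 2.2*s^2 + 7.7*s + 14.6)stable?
Denominator: s^3 + 2.2*s^2 + 7.7*s + 14.6 = (s + 2)(s^2 + 0.2*s + 7.3). Poles: -0.1 + 2.7j, -0.1 - 2.7j, -2. All Re(p)<0: Yes (stable)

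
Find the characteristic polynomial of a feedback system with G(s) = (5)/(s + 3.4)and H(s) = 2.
Characteristic poly = G_den * H_den + G_num * H_num = (s + 3.4) + (10) = s + 13.4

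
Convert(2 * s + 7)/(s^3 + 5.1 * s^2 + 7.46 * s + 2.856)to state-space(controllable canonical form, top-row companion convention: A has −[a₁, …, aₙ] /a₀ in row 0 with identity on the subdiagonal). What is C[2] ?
Reachable canonical form: C = numerator coefficients (right-aligned, zero-padded to length n).
num = 2*s + 7, C = [[0, 2, 7]].
C[2] = 7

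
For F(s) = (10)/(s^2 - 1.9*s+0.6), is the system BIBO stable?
Denominator: s^2 - 1.9*s + 0.6 = (s - 0.4)(s - 1.5). Poles: 0.4, 1.5. All Re(p)<0: No (unstable)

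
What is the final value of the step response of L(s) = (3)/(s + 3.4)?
FVT: lim_{t→∞} y(t) = lim_{s→0} s*Y(s) where Y(s) = L(s)/s.
= lim_{s→0} L(s) = L(0) = num(0)/den(0) = 3/3.4 = 0.8824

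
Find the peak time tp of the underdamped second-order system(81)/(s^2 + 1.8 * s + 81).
Standard form: ωn²/(s²+2ζωn·s+ωn²) → ωn = 9, ζ = 0.1.
ωd = ωn·√(1-ζ²) = 9·√(1-0.1²) = 8.955.
tp = π/ωd = π/8.955 = 0.3508 s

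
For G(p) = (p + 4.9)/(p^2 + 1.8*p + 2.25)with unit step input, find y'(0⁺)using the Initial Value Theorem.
IVT: y'(0⁺) = lim_{p→∞} p²·Y(p) = lim_{p→∞} p·G(p).
deg(num) = 1, deg(den) = 2, relative degree = 1, so p·G(p) → (leading num)/(leading den) = 1/1 = 1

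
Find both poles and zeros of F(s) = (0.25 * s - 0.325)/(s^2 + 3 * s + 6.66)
Set denominator = 0: s^2 + 3*s + 6.66 = 0 → Poles: -1.5 + 2.1j, -1.5 - 2.1j
Set numerator = 0: 0.25*s - 0.325 = 0 → Zeros: 1.3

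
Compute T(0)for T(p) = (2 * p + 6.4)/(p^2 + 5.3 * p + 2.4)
DC gain = T(0) = num(0)/den(0) = 6.4/2.4 = 2.667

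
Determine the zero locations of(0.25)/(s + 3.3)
Numerator is a nonzero constant (0.25) → Zeros: none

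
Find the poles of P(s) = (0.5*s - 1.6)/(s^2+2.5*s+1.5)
Set denominator = 0: s^2 + 2.5*s + 1.5 = (s + 1)(s + 1.5) = 0 → Poles: -1, -1.5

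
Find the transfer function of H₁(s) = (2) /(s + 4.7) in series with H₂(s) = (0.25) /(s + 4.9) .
Series: H = H₁ · H₂ = (n₁·n₂)/(d₁·d₂).
Num: n₁·n₂ = 0.5. Den: d₁·d₂ = s^2 + 9.6*s + 23.03.
H(s) = (0.5)/(s^2 + 9.6*s + 23.03)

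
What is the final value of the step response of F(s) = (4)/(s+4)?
FVT: lim_{t→∞} y(t) = lim_{s→0} s*Y(s) where Y(s) = F(s)/s.
= lim_{s→0} F(s) = F(0) = num(0)/den(0) = 4/4 = 1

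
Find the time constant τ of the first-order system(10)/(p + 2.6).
First-order system: τ = -1/pole. Pole = -2.6. τ = -1/(-2.6) = 0.3846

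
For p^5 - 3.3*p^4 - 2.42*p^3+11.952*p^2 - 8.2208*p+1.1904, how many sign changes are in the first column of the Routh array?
Routh array:
p^5: [1, -2.42, -8.2208]; p^4: [-3.3, 11.952, 1.1904]; p^3: [1.20182, -7.86007]; p^2: [-9.6305, 1.1904]; p^1: [-7.71152]; p^0: [1.1904]
First column: [1, -3.3, 1.20182, -9.6305, -7.71152, 1.1904]. Sign changes = 4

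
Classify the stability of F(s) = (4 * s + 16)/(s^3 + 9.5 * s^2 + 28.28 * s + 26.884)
Denominator: s^3 + 9.5*s^2 + 28.28*s + 26.884 = (s + 4.7)(s + 2.2)(s + 2.6). Poles: -2.2, -2.6, -4.7. Stable (all poles in LHP)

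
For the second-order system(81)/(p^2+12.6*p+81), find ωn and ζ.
Standard form: ωn²/(p²+2ζωn·p+ωn²).
const=81=ωn² → ωn=9, p coeff=12.6=2ζωn → ζ=0.7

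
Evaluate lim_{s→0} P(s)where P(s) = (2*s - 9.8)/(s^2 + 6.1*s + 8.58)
DC gain = P(0) = num(0)/den(0) = -9.8/8.58 = -1.142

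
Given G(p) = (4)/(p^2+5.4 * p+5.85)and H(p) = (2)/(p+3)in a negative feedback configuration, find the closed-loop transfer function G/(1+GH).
Closed-loop T = G/(1+GH).
Numerator: G_num * H_den = 4*p + 12.
Denominator: G_den * H_den + G_num * H_num = (p^3 + 8.4*p^2 + 22.05*p + 17.55) + (8) = p^3 + 8.4*p^2 + 22.05*p + 25.55.
T(p) = (4*p + 12)/(p^3 + 8.4*p^2 + 22.05*p + 25.55)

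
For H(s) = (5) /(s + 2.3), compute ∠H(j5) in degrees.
Substitute s = j*5: H(j5) = 0.379663 - 0.825355j.
∠H(j5) = atan2(Im, Re) = atan2(-0.825355, 0.379663) = -65.30°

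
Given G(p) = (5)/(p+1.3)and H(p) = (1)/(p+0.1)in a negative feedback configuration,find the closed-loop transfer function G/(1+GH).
Closed-loop T = G/(1+GH).
Numerator: G_num * H_den = 5*p + 0.5.
Denominator: G_den * H_den + G_num * H_num = (p^2 + 1.4*p + 0.13) + (5) = p^2 + 1.4*p + 5.13.
T(p) = (5*p + 0.5)/(p^2 + 1.4*p + 5.13)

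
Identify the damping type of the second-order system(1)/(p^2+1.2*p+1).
Standard form: ωn²/(p²+2ζωn·p+ωn²) gives ωn=1, ζ=0.6.
Underdamped (ζ = 0.6 < 1)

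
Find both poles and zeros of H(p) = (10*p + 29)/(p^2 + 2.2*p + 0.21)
Set denominator = 0: p^2 + 2.2*p + 0.21 = (p + 2.1)(p + 0.1) = 0 → Poles: -0.1, -2.1
Set numerator = 0: 10*p + 29 = 0 → Zeros: -2.9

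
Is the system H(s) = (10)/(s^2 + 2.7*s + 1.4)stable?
Denominator: s^2 + 2.7*s + 1.4 = (s + 0.7)(s + 2). Poles: -0.7, -2. All Re(p)<0: Yes (stable)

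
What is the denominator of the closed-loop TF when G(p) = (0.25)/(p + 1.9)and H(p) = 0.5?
Characteristic poly = G_den * H_den + G_num * H_num = (p + 1.9) + (0.125) = p + 2.025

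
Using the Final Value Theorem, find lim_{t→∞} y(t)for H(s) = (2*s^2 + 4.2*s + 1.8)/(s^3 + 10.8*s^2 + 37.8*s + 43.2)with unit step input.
FVT: lim_{t→∞} y(t) = lim_{s→0} s*Y(s) where Y(s) = H(s)/s.
= lim_{s→0} H(s) = H(0) = num(0)/den(0) = 1.8/43.2 = 0.04167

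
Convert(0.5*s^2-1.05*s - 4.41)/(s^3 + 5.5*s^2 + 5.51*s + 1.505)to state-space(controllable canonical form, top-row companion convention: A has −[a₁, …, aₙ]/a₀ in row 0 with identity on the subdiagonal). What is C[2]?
Reachable canonical form: C = numerator coefficients (right-aligned, zero-padded to length n).
num = 0.5*s^2 - 1.05*s - 4.41, C = [[0.5, -1.05, -4.41]].
C[2] = -4.41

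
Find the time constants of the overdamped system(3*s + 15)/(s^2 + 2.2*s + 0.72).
Overdamped: real poles at -0.4, -1.8. τ = -1/pole → τ₁ = 2.5, τ₂ = 0.5556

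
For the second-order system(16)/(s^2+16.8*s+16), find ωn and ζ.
Standard form: ωn²/(s²+2ζωn·s+ωn²).
const=16=ωn² → ωn=4, s coeff=16.8=2ζωn → ζ=2.1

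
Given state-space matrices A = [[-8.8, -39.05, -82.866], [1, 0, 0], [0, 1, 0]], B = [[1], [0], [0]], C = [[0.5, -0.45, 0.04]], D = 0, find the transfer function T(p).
T(p) = C(pI - A)⁻¹B + D.
Characteristic polynomial det(pI - A) = p^3 + 8.8*p^2 + 39.05*p + 82.866.
Numerator from C·adj(pI-A)·B + D·det(pI-A) = 0.5*p^2 - 0.45*p + 0.04.
T(p) = (0.5*p^2 - 0.45*p + 0.04)/(p^3 + 8.8*p^2 + 39.05*p + 82.866)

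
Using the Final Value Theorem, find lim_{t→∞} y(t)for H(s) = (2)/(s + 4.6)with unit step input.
FVT: lim_{t→∞} y(t) = lim_{s→0} s*Y(s) where Y(s) = H(s)/s.
= lim_{s→0} H(s) = H(0) = num(0)/den(0) = 2/4.6 = 0.4348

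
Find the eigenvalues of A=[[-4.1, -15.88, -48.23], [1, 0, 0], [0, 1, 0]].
Eigenvalues solve det(λI - A) = 0.
Characteristic polynomial: λ^3 + 4.1*λ^2 + 15.88*λ + 48.23 = 0.
Factor: (λ + 3.5)(λ^2 + 0.6*λ + 13.78) = 0.
Roots: -0.3 + 3.7j, -0.3 - 3.7j, -3.5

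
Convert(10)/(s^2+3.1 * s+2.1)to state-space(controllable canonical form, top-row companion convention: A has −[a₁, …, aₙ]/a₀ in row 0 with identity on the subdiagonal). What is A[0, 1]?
Reachable canonical form for den = s^2 + 3.1*s + 2.1: top row of A = -[a₁,a₂,...,aₙ]/a₀, ones on the subdiagonal, zeros elsewhere.
A = [[-3.1, -2.1], [1, 0]].
A[0,1] = -2.1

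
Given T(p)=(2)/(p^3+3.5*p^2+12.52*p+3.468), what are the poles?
Set denominator = 0: p^3 + 3.5*p^2 + 12.52*p + 3.468 = (p + 0.3)(p^2 + 3.2*p + 11.56) = 0 → Poles: -0.3, -1.6 + 3j, -1.6 - 3j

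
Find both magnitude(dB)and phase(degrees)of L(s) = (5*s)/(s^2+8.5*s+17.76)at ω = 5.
Substitute s = j*5: L(j5) = 0.571646 - 0.0973816j.
|L| = 20*log₁₀(sqrt(Re²+Im²)) = -4.73 dB.
∠L = atan2(Im, Re) = -9.67°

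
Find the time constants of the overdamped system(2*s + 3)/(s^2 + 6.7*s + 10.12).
Overdamped: real poles at -2.3, -4.4. τ = -1/pole → τ₁ = 0.4348, τ₂ = 0.2273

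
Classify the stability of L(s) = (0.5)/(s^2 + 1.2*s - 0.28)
Denominator: s^2 + 1.2*s - 0.28 = (s - 0.2)(s + 1.4). Poles: -1.4, 0.2. Unstable (1 pole(s) in RHP)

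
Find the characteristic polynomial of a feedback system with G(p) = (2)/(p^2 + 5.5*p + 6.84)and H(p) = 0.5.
Characteristic poly = G_den * H_den + G_num * H_num = (p^2 + 5.5*p + 6.84) + (1) = p^2 + 5.5*p + 7.84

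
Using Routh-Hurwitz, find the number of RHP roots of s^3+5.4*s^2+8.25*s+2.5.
Routh array:
s^3: [1, 8.25]; s^2: [5.4, 2.5]; s^1: [7.78704]; s^0: [2.5]
First column: [1, 5.4, 7.78704, 2.5]. Sign changes = RHP roots = 0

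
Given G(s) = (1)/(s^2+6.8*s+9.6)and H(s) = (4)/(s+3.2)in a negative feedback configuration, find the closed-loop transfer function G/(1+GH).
Closed-loop T = G/(1+GH).
Numerator: G_num * H_den = s + 3.2.
Denominator: G_den * H_den + G_num * H_num = (s^3 + 10*s^2 + 31.36*s + 30.72) + (4) = s^3 + 10*s^2 + 31.36*s + 34.72.
T(s) = (s + 3.2)/(s^3 + 10*s^2 + 31.36*s + 34.72)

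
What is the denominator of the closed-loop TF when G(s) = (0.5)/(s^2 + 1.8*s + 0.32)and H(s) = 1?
Characteristic poly = G_den * H_den + G_num * H_num = (s^2 + 1.8*s + 0.32) + (0.5) = s^2 + 1.8*s + 0.82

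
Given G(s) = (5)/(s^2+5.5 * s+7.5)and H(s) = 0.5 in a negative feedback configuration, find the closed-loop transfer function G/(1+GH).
Closed-loop T = G/(1+GH).
Numerator: G_num * H_den = 5.
Denominator: G_den * H_den + G_num * H_num = (s^2 + 5.5*s + 7.5) + (2.5) = s^2 + 5.5*s + 10.
T(s) = (5)/(s^2 + 5.5*s + 10)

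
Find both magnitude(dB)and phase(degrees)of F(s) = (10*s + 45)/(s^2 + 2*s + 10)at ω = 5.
Substitute s = j*5: F(j5) = -0.538462 - 3.69231j.
|F| = 20*log₁₀(sqrt(Re²+Im²)) = 11.44 dB.
∠F = atan2(Im, Re) = -98.30°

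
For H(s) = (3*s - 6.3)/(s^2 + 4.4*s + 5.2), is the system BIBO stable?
Denominator: s^2 + 4.4*s + 5.2. Poles: -2.2 + 0.6j, -2.2 - 0.6j. All Re(p)<0: Yes (stable)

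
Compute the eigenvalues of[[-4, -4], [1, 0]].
Eigenvalues solve det(λI - A) = 0.
Characteristic polynomial: λ^2 + 4*λ + 4 = 0.
Factor: (λ + 2)(λ + 2) = 0.
Roots: -2, -2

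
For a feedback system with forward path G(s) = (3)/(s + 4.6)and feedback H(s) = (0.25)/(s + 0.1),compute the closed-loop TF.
Closed-loop T = G/(1+GH).
Numerator: G_num * H_den = 3*s + 0.3.
Denominator: G_den * H_den + G_num * H_num = (s^2 + 4.7*s + 0.46) + (0.75) = s^2 + 4.7*s + 1.21.
T(s) = (3*s + 0.3)/(s^2 + 4.7*s + 1.21)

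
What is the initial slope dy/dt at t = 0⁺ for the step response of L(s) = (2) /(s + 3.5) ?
IVT: y'(0⁺) = lim_{s→∞} s²·Y(s) = lim_{s→∞} s·L(s).
deg(num) = 0, deg(den) = 1, relative degree = 1, so s·L(s) → (leading num)/(leading den) = 2/1 = 2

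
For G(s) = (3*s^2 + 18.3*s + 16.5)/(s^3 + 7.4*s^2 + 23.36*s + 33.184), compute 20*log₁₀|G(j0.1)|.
Substitute s = j*0.1: G(j0.1) = 0.49885 + 0.0200902j.
|G(j0.1)| = sqrt(Re² + Im²) = 0.4993.
20*log₁₀(0.4993) = -6.03 dB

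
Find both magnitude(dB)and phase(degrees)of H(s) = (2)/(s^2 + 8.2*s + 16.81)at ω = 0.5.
Substitute s = j*0.5: H(j0.5) = 0.113797 - 0.0281745j.
|H| = 20*log₁₀(sqrt(Re²+Im²)) = -18.62 dB.
∠H = atan2(Im, Re) = -13.91°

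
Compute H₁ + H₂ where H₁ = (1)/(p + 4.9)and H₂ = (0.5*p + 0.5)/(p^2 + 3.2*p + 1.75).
Parallel: H = H₁ + H₂ = (n₁·d₂ + n₂·d₁)/(d₁·d₂).
n₁·d₂ = p^2 + 3.2*p + 1.75. n₂·d₁ = 0.5*p^2 + 2.95*p + 2.45. Sum = 1.5*p^2 + 6.15*p + 4.2. d₁·d₂ = p^3 + 8.1*p^2 + 17.43*p + 8.575.
H(p) = (1.5*p^2 + 6.15*p + 4.2)/(p^3 + 8.1*p^2 + 17.43*p + 8.575)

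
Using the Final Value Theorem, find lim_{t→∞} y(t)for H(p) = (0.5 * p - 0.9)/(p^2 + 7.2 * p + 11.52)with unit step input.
FVT: lim_{t→∞} y(t) = lim_{p→0} p*Y(p) where Y(p) = H(p)/p.
= lim_{p→0} H(p) = H(0) = num(0)/den(0) = -0.9/11.52 = -0.07812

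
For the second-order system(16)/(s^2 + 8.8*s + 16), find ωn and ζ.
Standard form: ωn²/(s²+2ζωn·s+ωn²).
const=16=ωn² → ωn=4, s coeff=8.8=2ζωn → ζ=1.1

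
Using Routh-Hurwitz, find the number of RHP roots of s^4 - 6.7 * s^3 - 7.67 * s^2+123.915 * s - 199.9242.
Routh array:
s^4: [1, -7.67, -199.9242]; s^3: [-6.7, 123.915]; s^2: [10.8248, -199.9242]; s^1: [0.171827]; s^0: [-199.9242]
First column: [1, -6.7, 10.8248, 0.171827, -199.9242]. Sign changes = RHP roots = 3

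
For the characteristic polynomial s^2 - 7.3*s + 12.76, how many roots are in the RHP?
s^2 - 7.3*s + 12.76 = (s - 2.9)(s - 4.4). Poles: 2.9, 4.4. RHP poles (Re>0): 2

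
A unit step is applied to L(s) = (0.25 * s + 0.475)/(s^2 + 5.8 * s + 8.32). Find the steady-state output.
FVT: lim_{t→∞} y(t) = lim_{s→0} s*Y(s) where Y(s) = L(s)/s.
= lim_{s→0} L(s) = L(0) = num(0)/den(0) = 0.475/8.32 = 0.05709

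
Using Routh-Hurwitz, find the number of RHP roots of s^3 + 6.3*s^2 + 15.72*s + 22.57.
Routh array:
s^3: [1, 15.72]; s^2: [6.3, 22.57]; s^1: [12.1375]; s^0: [22.57]
First column: [1, 6.3, 12.1375, 22.57]. Sign changes = RHP roots = 0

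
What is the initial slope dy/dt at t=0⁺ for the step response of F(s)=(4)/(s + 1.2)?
IVT: y'(0⁺) = lim_{s→∞} s²·Y(s) = lim_{s→∞} s·F(s).
deg(num) = 0, deg(den) = 1, relative degree = 1, so s·F(s) → (leading num)/(leading den) = 4/1 = 4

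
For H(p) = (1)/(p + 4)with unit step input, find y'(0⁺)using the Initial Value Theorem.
IVT: y'(0⁺) = lim_{p→∞} p²·Y(p) = lim_{p→∞} p·H(p).
deg(num) = 0, deg(den) = 1, relative degree = 1, so p·H(p) → (leading num)/(leading den) = 1/1 = 1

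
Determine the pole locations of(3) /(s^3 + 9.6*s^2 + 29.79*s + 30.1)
Set denominator = 0: s^3 + 9.6*s^2 + 29.79*s + 30.1 = (s + 2.8)(s + 2.5)(s + 4.3) = 0 → Poles: -2.5, -2.8, -4.3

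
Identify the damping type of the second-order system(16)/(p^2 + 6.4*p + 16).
Standard form: ωn²/(p²+2ζωn·p+ωn²) gives ωn=4, ζ=0.8.
Underdamped (ζ = 0.8 < 1)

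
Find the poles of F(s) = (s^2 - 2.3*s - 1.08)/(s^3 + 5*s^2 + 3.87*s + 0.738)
Set denominator = 0: s^3 + 5*s^2 + 3.87*s + 0.738 = (s + 4.1)(s + 0.3)(s + 0.6) = 0 → Poles: -0.3, -0.6, -4.1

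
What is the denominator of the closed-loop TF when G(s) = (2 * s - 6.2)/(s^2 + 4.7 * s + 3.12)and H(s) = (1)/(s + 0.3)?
Characteristic poly = G_den * H_den + G_num * H_num = (s^3 + 5*s^2 + 4.53*s + 0.936) + (2*s - 6.2) = s^3 + 5*s^2 + 6.53*s - 5.264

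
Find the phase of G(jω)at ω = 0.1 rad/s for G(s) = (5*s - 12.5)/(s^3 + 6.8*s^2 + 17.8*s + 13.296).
Substitute s = j*0.1: G(j0.1) = -0.923184 + 0.161955j.
∠G(j0.1) = atan2(Im, Re) = atan2(0.161955, -0.923184) = 170.05°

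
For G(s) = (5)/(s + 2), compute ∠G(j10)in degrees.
Substitute s = j*10: G(j10) = 0.0961538 - 0.480769j.
∠G(j10) = atan2(Im, Re) = atan2(-0.480769, 0.0961538) = -78.69°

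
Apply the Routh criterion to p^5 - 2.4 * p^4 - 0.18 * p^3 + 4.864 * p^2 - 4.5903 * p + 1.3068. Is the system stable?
Routh array:
p^5: [1, -0.18, -4.5903]; p^4: [-2.4, 4.864, 1.3068]; p^3: [1.84667, -4.0458]; p^2: [-0.394079, 1.3068]; p^1: [2.0779]; p^0: [1.3068]
First column: [1, -2.4, 1.84667, -0.394079, 2.0779, 1.3068]. Sign changes = 4.
No, unstable (4 RHP root(s))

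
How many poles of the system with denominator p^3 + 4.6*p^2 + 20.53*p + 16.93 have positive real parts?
p^3 + 4.6*p^2 + 20.53*p + 16.93 = (p + 1)(p^2 + 3.6*p + 16.93). Poles: -1, -1.8 + 3.7j, -1.8 - 3.7j. RHP poles (Re>0): 0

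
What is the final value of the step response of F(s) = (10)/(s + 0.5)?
FVT: lim_{t→∞} y(t) = lim_{s→0} s*Y(s) where Y(s) = F(s)/s.
= lim_{s→0} F(s) = F(0) = num(0)/den(0) = 10/0.5 = 20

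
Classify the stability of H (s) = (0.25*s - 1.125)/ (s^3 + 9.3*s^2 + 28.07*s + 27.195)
Denominator: s^3 + 9.3*s^2 + 28.07*s + 27.195 = (s + 3.5)(s + 2.1)(s + 3.7). Poles: -2.1, -3.5, -3.7. Stable (all poles in LHP)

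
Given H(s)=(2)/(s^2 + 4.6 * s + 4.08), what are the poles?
Set denominator = 0: s^2 + 4.6*s + 4.08 = (s + 3.4)(s + 1.2) = 0 → Poles: -1.2, -3.4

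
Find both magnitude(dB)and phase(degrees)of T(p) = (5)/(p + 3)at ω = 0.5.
Substitute p = j*0.5: T(j0.5) = 1.62162 - 0.27027j.
|T| = 20*log₁₀(sqrt(Re²+Im²)) = 4.32 dB.
∠T = atan2(Im, Re) = -9.46°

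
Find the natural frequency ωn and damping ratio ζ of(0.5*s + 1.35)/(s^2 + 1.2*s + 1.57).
Underdamped: complex pole -0.6 + 1.1j. ωn = |pole| = 1.253, ζ = -Re(pole)/ωn = 0.4789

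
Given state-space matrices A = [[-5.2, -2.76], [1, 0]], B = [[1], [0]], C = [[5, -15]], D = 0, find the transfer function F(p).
F(p) = C(pI - A)⁻¹B + D.
Characteristic polynomial det(pI - A) = p^2 + 5.2*p + 2.76.
Numerator from C·adj(pI-A)·B + D·det(pI-A) = 5*p - 15.
F(p) = (5*p - 15)/(p^2 + 5.2*p + 2.76)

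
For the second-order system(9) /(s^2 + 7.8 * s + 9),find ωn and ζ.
Standard form: ωn²/(s²+2ζωn·s+ωn²).
const=9=ωn² → ωn=3, s coeff=7.8=2ζωn → ζ=1.3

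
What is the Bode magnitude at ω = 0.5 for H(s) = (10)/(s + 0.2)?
Substitute s = j*0.5: H(j0.5) = 6.89655 - 17.2414j.
|H(j0.5)| = sqrt(Re² + Im²) = 18.57.
20*log₁₀(18.57) = 25.38 dB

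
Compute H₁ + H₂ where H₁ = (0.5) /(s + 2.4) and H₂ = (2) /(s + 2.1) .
Parallel: H = H₁ + H₂ = (n₁·d₂ + n₂·d₁)/(d₁·d₂).
n₁·d₂ = 0.5*s + 1.05. n₂·d₁ = 2*s + 4.8. Sum = 2.5*s + 5.85. d₁·d₂ = s^2 + 4.5*s + 5.04.
H(s) = (2.5*s + 5.85)/(s^2 + 4.5*s + 5.04)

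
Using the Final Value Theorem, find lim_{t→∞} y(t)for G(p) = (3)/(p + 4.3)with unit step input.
FVT: lim_{t→∞} y(t) = lim_{p→0} p*Y(p) where Y(p) = G(p)/p.
= lim_{p→0} G(p) = G(0) = num(0)/den(0) = 3/4.3 = 0.6977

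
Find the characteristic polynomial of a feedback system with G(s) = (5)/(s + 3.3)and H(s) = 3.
Characteristic poly = G_den * H_den + G_num * H_num = (s + 3.3) + (15) = s + 18.3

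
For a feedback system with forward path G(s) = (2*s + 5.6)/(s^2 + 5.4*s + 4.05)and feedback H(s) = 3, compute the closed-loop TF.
Closed-loop T = G/(1+GH).
Numerator: G_num * H_den = 2*s + 5.6.
Denominator: G_den * H_den + G_num * H_num = (s^2 + 5.4*s + 4.05) + (6*s + 16.8) = s^2 + 11.4*s + 20.85.
T(s) = (2*s + 5.6)/(s^2 + 11.4*s + 20.85)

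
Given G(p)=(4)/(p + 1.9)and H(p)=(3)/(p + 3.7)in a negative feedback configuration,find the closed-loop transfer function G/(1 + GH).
Closed-loop T = G/(1+GH).
Numerator: G_num * H_den = 4*p + 14.8.
Denominator: G_den * H_den + G_num * H_num = (p^2 + 5.6*p + 7.03) + (12) = p^2 + 5.6*p + 19.03.
T(p) = (4*p + 14.8)/(p^2 + 5.6*p + 19.03)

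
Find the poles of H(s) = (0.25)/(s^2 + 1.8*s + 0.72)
Set denominator = 0: s^2 + 1.8*s + 0.72 = (s + 1.2)(s + 0.6) = 0 → Poles: -0.6, -1.2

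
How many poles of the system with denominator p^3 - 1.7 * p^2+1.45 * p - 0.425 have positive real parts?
p^3 - 1.7*p^2 + 1.45*p - 0.425 = (p - 0.5)(p^2 - 1.2*p + 0.85). Poles: 0.5, 0.6 + 0.7j, 0.6 - 0.7j. RHP poles (Re>0): 3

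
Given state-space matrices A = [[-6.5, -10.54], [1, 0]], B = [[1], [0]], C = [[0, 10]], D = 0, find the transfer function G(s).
G(s) = C(sI - A)⁻¹B + D.
Characteristic polynomial det(sI - A) = s^2 + 6.5*s + 10.54.
Numerator from C·adj(sI-A)·B + D·det(sI-A) = 10.
G(s) = (10)/(s^2 + 6.5*s + 10.54)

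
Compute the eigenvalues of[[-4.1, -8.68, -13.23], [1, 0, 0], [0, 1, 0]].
Eigenvalues solve det(λI - A) = 0.
Characteristic polynomial: λ^3 + 4.1*λ^2 + 8.68*λ + 13.23 = 0.
Factor: (λ + 2.7)(λ^2 + 1.4*λ + 4.9) = 0.
Roots: -0.7 + 2.1j, -0.7 - 2.1j, -2.7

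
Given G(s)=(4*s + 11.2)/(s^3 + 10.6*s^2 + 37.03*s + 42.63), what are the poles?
Set denominator = 0: s^3 + 10.6*s^2 + 37.03*s + 42.63 = (s + 3.5)(s + 4.2)(s + 2.9) = 0 → Poles: -2.9, -3.5, -4.2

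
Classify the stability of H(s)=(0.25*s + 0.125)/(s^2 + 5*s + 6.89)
Denominator: s^2 + 5*s + 6.89. Poles: -2.5 + 0.8j, -2.5 - 0.8j. Stable (all poles in LHP)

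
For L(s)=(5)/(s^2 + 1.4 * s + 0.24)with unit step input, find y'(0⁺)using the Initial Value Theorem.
IVT: y'(0⁺) = lim_{s→∞} s²·Y(s) = lim_{s→∞} s·L(s).
deg(num) = 0, deg(den) = 2, relative degree = 2 ≥ 2, so s·L(s) → 0. Initial slope = 0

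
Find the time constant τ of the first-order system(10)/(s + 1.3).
First-order system: τ = -1/pole. Pole = -1.3. τ = -1/(-1.3) = 0.7692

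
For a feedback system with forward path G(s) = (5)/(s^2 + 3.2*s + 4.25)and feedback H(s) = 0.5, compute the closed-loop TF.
Closed-loop T = G/(1+GH).
Numerator: G_num * H_den = 5.
Denominator: G_den * H_den + G_num * H_num = (s^2 + 3.2*s + 4.25) + (2.5) = s^2 + 3.2*s + 6.75.
T(s) = (5)/(s^2 + 3.2*s + 6.75)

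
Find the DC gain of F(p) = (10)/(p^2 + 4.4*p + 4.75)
DC gain = F(0) = num(0)/den(0) = 10/4.75 = 2.105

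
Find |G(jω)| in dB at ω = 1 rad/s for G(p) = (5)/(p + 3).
Substitute p = j*1: G(j1) = 1.5 - 0.5j.
|G(j1)| = sqrt(Re² + Im²) = 1.581.
20*log₁₀(1.581) = 3.98 dB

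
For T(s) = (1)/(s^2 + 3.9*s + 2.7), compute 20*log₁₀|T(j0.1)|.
Substitute s = j*0.1: T(j0.1) = 0.364094 - 0.0527869j.
|T(j0.1)| = sqrt(Re² + Im²) = 0.3679.
20*log₁₀(0.3679) = -8.69 dB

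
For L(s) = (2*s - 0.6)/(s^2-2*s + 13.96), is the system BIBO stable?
Denominator: s^2 - 2*s + 13.96. Poles: 1 + 3.6j, 1 - 3.6j. All Re(p)<0: No (unstable)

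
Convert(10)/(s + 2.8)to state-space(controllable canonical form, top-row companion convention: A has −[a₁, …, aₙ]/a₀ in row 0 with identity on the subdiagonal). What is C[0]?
Reachable canonical form: C = numerator coefficients (right-aligned, zero-padded to length n).
num = 10, C = [[10]].
C[0] = 10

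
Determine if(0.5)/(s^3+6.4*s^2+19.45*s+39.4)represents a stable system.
Denominator: s^3 + 6.4*s^2 + 19.45*s + 39.4 = (s + 4)(s^2 + 2.4*s + 9.85). Poles: -1.2 + 2.9j, -1.2 - 2.9j, -4. All Re(p)<0: Yes (stable)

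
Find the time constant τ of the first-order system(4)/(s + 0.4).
First-order system: τ = -1/pole. Pole = -0.4. τ = -1/(-0.4) = 2.5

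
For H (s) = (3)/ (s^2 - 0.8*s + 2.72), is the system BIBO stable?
Denominator: s^2 - 0.8*s + 2.72. Poles: 0.4 + 1.6j, 0.4 - 1.6j. All Re(p)<0: No (unstable)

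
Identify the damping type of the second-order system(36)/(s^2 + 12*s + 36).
Standard form: ωn²/(s²+2ζωn·s+ωn²) gives ωn=6, ζ=1.
Critically damped (ζ = 1)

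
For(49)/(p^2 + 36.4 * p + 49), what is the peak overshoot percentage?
Standard form: ωn²/(p²+2ζωn·p+ωn²) → ωn = 7, ζ = 2.6.
ζ ≥ 1, so the response is non-oscillatory: peak overshoot = 0%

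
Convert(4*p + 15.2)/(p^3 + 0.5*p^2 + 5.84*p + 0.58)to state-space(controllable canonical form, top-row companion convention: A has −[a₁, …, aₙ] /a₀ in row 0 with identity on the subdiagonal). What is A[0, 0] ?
Reachable canonical form for den = p^3 + 0.5*p^2 + 5.84*p + 0.58: top row of A = -[a₁,a₂,...,aₙ]/a₀, ones on the subdiagonal, zeros elsewhere.
A = [[-0.5, -5.84, -0.58], [1, 0, 0], [0, 1, 0]].
A[0,0] = -0.5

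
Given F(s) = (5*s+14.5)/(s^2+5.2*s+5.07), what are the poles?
Set denominator = 0: s^2 + 5.2*s + 5.07 = (s + 3.9)(s + 1.3) = 0 → Poles: -1.3, -3.9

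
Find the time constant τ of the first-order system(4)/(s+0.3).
First-order system: τ = -1/pole. Pole = -0.3. τ = -1/(-0.3) = 3.333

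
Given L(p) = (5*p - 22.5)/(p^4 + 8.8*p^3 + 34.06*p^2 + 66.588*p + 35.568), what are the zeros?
Set numerator = 0: 5*p - 22.5 = 0 → Zeros: 4.5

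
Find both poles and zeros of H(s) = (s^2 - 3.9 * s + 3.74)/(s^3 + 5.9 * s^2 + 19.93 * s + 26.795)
Set denominator = 0: s^3 + 5.9*s^2 + 19.93*s + 26.795 = (s + 2.3)(s^2 + 3.6*s + 11.65) = 0 → Poles: -1.8 + 2.9j, -1.8 - 2.9j, -2.3
Set numerator = 0: s^2 - 3.9*s + 3.74 = (s - 1.7)(s - 2.2) = 0 → Zeros: 1.7, 2.2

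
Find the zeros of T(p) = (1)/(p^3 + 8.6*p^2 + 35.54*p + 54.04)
Numerator is a nonzero constant (1) → Zeros: none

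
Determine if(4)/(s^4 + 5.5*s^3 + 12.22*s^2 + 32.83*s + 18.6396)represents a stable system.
Denominator: s^4 + 5.5*s^3 + 12.22*s^2 + 32.83*s + 18.6396 = (s + 0.7)(s + 4.2)(s^2 + 0.6*s + 6.34). Poles: -0.3 + 2.5j, -0.3 - 2.5j, -0.7, -4.2. All Re(p)<0: Yes (stable)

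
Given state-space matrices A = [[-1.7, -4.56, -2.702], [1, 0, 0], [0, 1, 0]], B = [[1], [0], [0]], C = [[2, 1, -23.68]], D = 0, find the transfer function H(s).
H(s) = C(sI - A)⁻¹B + D.
Characteristic polynomial det(sI - A) = s^3 + 1.7*s^2 + 4.56*s + 2.702.
Numerator from C·adj(sI-A)·B + D·det(sI-A) = 2*s^2 + s - 23.68.
H(s) = (2*s^2 + s - 23.68)/(s^3 + 1.7*s^2 + 4.56*s + 2.702)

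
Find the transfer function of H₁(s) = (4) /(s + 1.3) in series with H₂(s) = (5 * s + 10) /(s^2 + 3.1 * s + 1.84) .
Series: H = H₁ · H₂ = (n₁·n₂)/(d₁·d₂).
Num: n₁·n₂ = 20*s + 40. Den: d₁·d₂ = s^3 + 4.4*s^2 + 5.87*s + 2.392.
H(s) = (20*s + 40)/(s^3 + 4.4*s^2 + 5.87*s + 2.392)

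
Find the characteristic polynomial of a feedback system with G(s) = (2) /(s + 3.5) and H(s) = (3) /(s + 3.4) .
Characteristic poly = G_den * H_den + G_num * H_num = (s^2 + 6.9*s + 11.9) + (6) = s^2 + 6.9*s + 17.9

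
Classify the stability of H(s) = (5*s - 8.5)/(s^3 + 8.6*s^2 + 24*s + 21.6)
Denominator: s^3 + 8.6*s^2 + 24*s + 21.6 = (s + 3.6)(s + 3)(s + 2). Poles: -2, -3, -3.6. Stable (all poles in LHP)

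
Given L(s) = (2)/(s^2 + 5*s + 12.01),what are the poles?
Set denominator = 0: s^2 + 5*s + 12.01 = 0 → Poles: -2.5 + 2.4j, -2.5 - 2.4j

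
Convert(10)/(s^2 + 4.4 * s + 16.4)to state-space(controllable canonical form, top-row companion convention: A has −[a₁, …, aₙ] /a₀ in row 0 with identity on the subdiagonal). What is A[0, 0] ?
Reachable canonical form for den = s^2 + 4.4*s + 16.4: top row of A = -[a₁,a₂,...,aₙ]/a₀, ones on the subdiagonal, zeros elsewhere.
A = [[-4.4, -16.4], [1, 0]].
A[0,0] = -4.4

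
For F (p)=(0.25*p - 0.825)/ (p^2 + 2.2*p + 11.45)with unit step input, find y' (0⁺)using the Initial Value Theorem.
IVT: y'(0⁺) = lim_{p→∞} p²·Y(p) = lim_{p→∞} p·F(p).
deg(num) = 1, deg(den) = 2, relative degree = 1, so p·F(p) → (leading num)/(leading den) = 0.25/1 = 0.25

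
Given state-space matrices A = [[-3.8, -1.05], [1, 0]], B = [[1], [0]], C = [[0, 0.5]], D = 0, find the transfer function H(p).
H(p) = C(pI - A)⁻¹B + D.
Characteristic polynomial det(pI - A) = p^2 + 3.8*p + 1.05.
Numerator from C·adj(pI-A)·B + D·det(pI-A) = 0.5.
H(p) = (0.5)/(p^2 + 3.8*p + 1.05)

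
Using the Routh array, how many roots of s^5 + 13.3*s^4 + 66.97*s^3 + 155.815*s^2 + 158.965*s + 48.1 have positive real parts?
Routh array:
s^5: [1, 66.97, 158.965]; s^4: [13.3, 155.815, 48.1]; s^3: [55.2546, 155.348]; s^2: [118.422, 48.1]; s^1: [132.905]; s^0: [48.1]
First column: [1, 13.3, 55.2546, 118.422, 132.905, 48.1]. Sign changes = RHP roots = 0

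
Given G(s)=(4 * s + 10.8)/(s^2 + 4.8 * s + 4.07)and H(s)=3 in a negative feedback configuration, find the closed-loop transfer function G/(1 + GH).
Closed-loop T = G/(1+GH).
Numerator: G_num * H_den = 4*s + 10.8.
Denominator: G_den * H_den + G_num * H_num = (s^2 + 4.8*s + 4.07) + (12*s + 32.4) = s^2 + 16.8*s + 36.47.
T(s) = (4*s + 10.8)/(s^2 + 16.8*s + 36.47)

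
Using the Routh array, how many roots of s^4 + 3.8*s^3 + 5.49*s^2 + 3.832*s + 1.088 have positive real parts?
Routh array:
s^4: [1, 5.49, 1.088]; s^3: [3.8, 3.832]; s^2: [4.48158, 1.088]; s^1: [2.90947]; s^0: [1.088]
First column: [1, 3.8, 4.48158, 2.90947, 1.088]. Sign changes = RHP roots = 0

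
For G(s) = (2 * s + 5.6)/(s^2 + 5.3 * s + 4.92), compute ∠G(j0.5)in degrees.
Substitute s = j*0.5: G(j0.5) = 0.99898 - 0.35274j.
∠G(j0.5) = atan2(Im, Re) = atan2(-0.35274, 0.99898) = -19.45°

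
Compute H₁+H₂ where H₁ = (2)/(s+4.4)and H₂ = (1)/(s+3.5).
Parallel: H = H₁ + H₂ = (n₁·d₂ + n₂·d₁)/(d₁·d₂).
n₁·d₂ = 2*s + 7. n₂·d₁ = s + 4.4. Sum = 3*s + 11.4. d₁·d₂ = s^2 + 7.9*s + 15.4.
H(s) = (3*s + 11.4)/(s^2 + 7.9*s + 15.4)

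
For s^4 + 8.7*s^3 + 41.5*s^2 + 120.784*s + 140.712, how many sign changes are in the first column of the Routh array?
Routh array:
s^4: [1, 41.5, 140.712]; s^3: [8.7, 120.784]; s^2: [27.6168, 140.712]; s^1: [76.4561]; s^0: [140.712]
First column: [1, 8.7, 27.6168, 76.4561, 140.712]. Sign changes = 0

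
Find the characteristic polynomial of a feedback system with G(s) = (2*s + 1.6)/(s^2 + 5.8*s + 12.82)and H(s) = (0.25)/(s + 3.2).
Characteristic poly = G_den * H_den + G_num * H_num = (s^3 + 9*s^2 + 31.38*s + 41.024) + (0.5*s + 0.4) = s^3 + 9*s^2 + 31.88*s + 41.424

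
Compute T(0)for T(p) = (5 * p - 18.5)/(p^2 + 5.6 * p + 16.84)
DC gain = T(0) = num(0)/den(0) = -18.5/16.84 = -1.099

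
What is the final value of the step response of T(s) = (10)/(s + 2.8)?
FVT: lim_{t→∞} y(t) = lim_{s→0} s*Y(s) where Y(s) = T(s)/s.
= lim_{s→0} T(s) = T(0) = num(0)/den(0) = 10/2.8 = 3.571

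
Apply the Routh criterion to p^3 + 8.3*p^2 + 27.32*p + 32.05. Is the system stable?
Routh array:
p^3: [1, 27.32]; p^2: [8.3, 32.05]; p^1: [23.4586]; p^0: [32.05]
First column: [1, 8.3, 23.4586, 32.05]. Sign changes = 0.
Yes, stable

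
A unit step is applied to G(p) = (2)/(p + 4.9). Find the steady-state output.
FVT: lim_{t→∞} y(t) = lim_{p→0} p*Y(p) where Y(p) = G(p)/p.
= lim_{p→0} G(p) = G(0) = num(0)/den(0) = 2/4.9 = 0.4082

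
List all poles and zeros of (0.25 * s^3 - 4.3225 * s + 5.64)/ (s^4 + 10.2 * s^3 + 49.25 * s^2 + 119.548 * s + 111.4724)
Set denominator = 0: s^4 + 10.2*s^3 + 49.25*s^2 + 119.548*s + 111.4724 = (s + 2.6)(s + 2.6)(s^2 + 5*s + 16.49) = 0 → Poles: -2.5 + 3.2j, -2.5 - 3.2j, -2.6, -2.6
Set numerator = 0: 0.25*s^3 - 4.3225*s + 5.64 = 0.25*(s + 4.7)(s - 3.2)(s - 1.5) = 0 → Zeros: -4.7, 1.5, 3.2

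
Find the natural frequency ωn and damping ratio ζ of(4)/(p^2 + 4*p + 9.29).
Underdamped: complex pole -2 + 2.3j. ωn = |pole| = 3.048, ζ = -Re(pole)/ωn = 0.6562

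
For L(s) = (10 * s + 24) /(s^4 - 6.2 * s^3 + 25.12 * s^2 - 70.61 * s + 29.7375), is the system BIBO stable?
Denominator: s^4 - 6.2*s^3 + 25.12*s^2 - 70.61*s + 29.7375 = (s - 3.9)(s - 0.5)(s^2 - 1.8*s + 15.25). Poles: 0.5, 0.9 + 3.8j, 0.9 - 3.8j, 3.9. All Re(p)<0: No (unstable)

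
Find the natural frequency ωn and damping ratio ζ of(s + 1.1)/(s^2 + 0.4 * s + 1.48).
Underdamped: complex pole -0.2 + 1.2j. ωn = |pole| = 1.217, ζ = -Re(pole)/ωn = 0.1644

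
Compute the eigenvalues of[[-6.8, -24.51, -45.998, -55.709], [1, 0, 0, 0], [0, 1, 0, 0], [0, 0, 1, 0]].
Eigenvalues solve det(λI - A) = 0.
Characteristic polynomial: λ^4 + 6.8*λ^3 + 24.51*λ^2 + 45.998*λ + 55.709 = 0.
Factor: (λ^2 + 5*λ + 9.86)(λ^2 + 1.8*λ + 5.65) = 0.
Roots: -0.9 + 2.2j, -0.9 - 2.2j, -2.5 + 1.9j, -2.5 - 1.9j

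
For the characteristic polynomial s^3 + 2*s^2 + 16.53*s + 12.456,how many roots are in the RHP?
s^3 + 2*s^2 + 16.53*s + 12.456 = (s + 0.8)(s^2 + 1.2*s + 15.57). Poles: -0.6 + 3.9j, -0.6 - 3.9j, -0.8. RHP poles (Re>0): 0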